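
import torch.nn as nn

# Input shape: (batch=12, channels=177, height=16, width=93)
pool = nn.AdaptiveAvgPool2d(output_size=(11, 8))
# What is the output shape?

Input shape: (12, 177, 16, 93)
Output shape: (12, 177, 11, 8)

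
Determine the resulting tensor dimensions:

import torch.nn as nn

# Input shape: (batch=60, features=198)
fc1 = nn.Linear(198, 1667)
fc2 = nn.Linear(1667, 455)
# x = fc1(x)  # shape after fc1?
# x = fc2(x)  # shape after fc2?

Input shape: (60, 198)
  -> after fc1: (60, 1667)
Output shape: (60, 455)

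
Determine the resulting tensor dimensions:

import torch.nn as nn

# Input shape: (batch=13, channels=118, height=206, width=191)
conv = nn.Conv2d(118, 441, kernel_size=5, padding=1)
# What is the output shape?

Input shape: (13, 118, 206, 191)
Output shape: (13, 441, 204, 189)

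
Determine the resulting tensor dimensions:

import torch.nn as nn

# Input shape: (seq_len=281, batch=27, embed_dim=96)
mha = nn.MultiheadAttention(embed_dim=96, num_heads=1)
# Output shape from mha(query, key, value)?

Input shape: (281, 27, 96)
Output shape: (281, 27, 96)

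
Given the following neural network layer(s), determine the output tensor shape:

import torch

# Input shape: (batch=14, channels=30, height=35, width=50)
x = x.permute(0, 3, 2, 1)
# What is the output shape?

Input shape: (14, 30, 35, 50)
Output shape: (14, 50, 35, 30)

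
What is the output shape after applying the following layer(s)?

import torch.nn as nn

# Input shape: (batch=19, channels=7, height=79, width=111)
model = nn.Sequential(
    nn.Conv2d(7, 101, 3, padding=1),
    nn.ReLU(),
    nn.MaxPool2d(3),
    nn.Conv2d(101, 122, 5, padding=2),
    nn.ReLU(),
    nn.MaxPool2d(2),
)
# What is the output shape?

Input shape: (19, 7, 79, 111)
  -> after first Conv2d: (19, 101, 79, 111)
  -> after first MaxPool2d: (19, 101, 26, 37)
  -> after second Conv2d: (19, 122, 26, 37)
Output shape: (19, 122, 13, 18)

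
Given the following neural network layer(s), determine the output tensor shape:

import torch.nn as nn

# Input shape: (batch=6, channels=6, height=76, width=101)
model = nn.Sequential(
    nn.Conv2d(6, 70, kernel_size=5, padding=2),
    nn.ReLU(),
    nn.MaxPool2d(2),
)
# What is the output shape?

Input shape: (6, 6, 76, 101)
  -> after Conv2d: (6, 70, 76, 101)
  -> after ReLU: (6, 70, 76, 101)
Output shape: (6, 70, 38, 50)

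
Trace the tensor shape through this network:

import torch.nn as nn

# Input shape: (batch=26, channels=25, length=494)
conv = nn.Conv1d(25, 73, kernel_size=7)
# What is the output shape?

Input shape: (26, 25, 494)
Output shape: (26, 73, 488)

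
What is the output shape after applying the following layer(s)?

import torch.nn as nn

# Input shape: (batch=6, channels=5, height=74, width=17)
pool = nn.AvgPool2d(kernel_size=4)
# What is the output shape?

Input shape: (6, 5, 74, 17)
Output shape: (6, 5, 18, 4)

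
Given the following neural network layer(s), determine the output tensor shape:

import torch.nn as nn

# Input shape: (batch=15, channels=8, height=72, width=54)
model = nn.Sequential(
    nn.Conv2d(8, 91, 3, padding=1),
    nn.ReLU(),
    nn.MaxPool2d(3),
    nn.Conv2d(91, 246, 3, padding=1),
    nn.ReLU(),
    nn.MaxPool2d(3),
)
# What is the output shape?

Input shape: (15, 8, 72, 54)
  -> after first Conv2d: (15, 91, 72, 54)
  -> after first MaxPool2d: (15, 91, 24, 18)
  -> after second Conv2d: (15, 246, 24, 18)
Output shape: (15, 246, 8, 6)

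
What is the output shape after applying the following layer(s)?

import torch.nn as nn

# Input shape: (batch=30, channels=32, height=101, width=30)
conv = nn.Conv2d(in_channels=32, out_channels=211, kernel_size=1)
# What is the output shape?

Input shape: (30, 32, 101, 30)
Output shape: (30, 211, 101, 30)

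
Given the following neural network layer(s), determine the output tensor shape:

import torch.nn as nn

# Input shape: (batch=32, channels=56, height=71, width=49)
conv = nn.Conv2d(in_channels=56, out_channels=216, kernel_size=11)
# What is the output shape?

Input shape: (32, 56, 71, 49)
Output shape: (32, 216, 61, 39)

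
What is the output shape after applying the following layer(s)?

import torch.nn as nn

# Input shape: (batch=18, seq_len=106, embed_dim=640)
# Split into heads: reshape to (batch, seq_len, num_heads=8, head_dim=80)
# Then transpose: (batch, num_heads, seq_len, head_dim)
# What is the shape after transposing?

Input shape: (18, 106, 640)
  -> after reshape: (18, 106, 8, 80)
Output shape: (18, 8, 106, 80)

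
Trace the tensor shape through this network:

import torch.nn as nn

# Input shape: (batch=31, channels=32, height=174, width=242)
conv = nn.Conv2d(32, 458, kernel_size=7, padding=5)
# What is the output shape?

Input shape: (31, 32, 174, 242)
Output shape: (31, 458, 178, 246)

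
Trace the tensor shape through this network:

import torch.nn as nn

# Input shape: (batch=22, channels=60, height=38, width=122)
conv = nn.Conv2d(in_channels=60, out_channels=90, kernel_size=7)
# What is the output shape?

Input shape: (22, 60, 38, 122)
Output shape: (22, 90, 32, 116)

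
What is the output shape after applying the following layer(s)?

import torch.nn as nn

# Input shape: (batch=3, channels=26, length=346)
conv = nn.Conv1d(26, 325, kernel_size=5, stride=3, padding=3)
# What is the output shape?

Input shape: (3, 26, 346)
Output shape: (3, 325, 116)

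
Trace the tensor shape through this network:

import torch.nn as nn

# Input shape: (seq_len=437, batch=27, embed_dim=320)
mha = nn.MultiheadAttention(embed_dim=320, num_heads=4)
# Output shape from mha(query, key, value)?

Input shape: (437, 27, 320)
Output shape: (437, 27, 320)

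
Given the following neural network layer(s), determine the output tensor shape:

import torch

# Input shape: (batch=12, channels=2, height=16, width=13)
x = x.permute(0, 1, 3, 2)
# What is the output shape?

Input shape: (12, 2, 16, 13)
Output shape: (12, 2, 13, 16)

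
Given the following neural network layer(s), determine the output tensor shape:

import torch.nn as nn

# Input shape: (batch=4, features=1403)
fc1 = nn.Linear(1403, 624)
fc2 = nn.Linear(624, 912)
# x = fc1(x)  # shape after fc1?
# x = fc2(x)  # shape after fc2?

Input shape: (4, 1403)
  -> after fc1: (4, 624)
Output shape: (4, 912)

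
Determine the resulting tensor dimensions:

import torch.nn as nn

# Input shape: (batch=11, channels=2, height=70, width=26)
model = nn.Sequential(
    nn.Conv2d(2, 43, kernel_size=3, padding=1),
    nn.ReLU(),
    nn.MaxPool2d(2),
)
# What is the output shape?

Input shape: (11, 2, 70, 26)
  -> after Conv2d: (11, 43, 70, 26)
  -> after ReLU: (11, 43, 70, 26)
Output shape: (11, 43, 35, 13)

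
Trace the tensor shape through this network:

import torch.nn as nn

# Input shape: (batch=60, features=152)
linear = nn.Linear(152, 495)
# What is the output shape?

Input shape: (60, 152)
Output shape: (60, 495)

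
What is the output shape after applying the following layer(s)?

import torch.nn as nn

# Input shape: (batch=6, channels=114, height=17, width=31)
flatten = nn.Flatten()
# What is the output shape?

Input shape: (6, 114, 17, 31)
Output shape: (6, 60078)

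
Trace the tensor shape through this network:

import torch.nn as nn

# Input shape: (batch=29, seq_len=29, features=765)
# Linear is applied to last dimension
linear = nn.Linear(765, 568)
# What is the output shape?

Input shape: (29, 29, 765)
Output shape: (29, 29, 568)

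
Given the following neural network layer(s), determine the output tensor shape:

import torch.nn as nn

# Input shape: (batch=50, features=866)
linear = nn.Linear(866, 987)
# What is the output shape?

Input shape: (50, 866)
Output shape: (50, 987)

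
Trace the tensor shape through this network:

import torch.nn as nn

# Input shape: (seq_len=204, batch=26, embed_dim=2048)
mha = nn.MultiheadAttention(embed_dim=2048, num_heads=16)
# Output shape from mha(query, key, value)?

Input shape: (204, 26, 2048)
Output shape: (204, 26, 2048)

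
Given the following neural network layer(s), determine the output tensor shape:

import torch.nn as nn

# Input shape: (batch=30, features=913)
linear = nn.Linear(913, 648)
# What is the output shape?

Input shape: (30, 913)
Output shape: (30, 648)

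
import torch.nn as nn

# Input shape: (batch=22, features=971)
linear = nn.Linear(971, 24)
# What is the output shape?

Input shape: (22, 971)
Output shape: (22, 24)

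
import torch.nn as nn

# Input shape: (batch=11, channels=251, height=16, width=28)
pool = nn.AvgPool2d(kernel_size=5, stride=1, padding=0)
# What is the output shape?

Input shape: (11, 251, 16, 28)
Output shape: (11, 251, 12, 24)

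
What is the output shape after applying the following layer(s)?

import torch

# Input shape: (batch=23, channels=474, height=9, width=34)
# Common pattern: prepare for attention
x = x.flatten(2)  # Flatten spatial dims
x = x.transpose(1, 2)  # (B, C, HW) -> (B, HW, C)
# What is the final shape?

Input shape: (23, 474, 9, 34)
  -> after flatten(2): (23, 474, 306)
Output shape: (23, 306, 474)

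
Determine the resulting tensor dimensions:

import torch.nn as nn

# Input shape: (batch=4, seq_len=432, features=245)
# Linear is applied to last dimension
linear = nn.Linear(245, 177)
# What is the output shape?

Input shape: (4, 432, 245)
Output shape: (4, 432, 177)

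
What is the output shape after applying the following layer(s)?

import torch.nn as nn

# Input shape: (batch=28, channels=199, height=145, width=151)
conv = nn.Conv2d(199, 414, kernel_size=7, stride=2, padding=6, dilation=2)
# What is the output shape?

Input shape: (28, 199, 145, 151)
Output shape: (28, 414, 73, 76)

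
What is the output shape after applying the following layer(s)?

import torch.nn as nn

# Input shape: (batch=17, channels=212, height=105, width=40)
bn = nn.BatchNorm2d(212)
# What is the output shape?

Input shape: (17, 212, 105, 40)
Output shape: (17, 212, 105, 40)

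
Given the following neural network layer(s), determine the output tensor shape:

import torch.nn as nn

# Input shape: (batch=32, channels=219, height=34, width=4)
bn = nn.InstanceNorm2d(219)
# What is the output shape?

Input shape: (32, 219, 34, 4)
Output shape: (32, 219, 34, 4)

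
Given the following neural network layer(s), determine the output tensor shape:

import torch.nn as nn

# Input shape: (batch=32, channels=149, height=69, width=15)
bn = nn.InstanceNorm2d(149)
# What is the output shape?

Input shape: (32, 149, 69, 15)
Output shape: (32, 149, 69, 15)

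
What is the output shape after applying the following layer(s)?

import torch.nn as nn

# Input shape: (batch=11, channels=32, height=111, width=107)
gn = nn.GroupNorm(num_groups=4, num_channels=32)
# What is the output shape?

Input shape: (11, 32, 111, 107)
Output shape: (11, 32, 111, 107)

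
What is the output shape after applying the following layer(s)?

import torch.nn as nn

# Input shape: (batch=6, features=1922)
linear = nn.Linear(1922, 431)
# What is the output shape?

Input shape: (6, 1922)
Output shape: (6, 431)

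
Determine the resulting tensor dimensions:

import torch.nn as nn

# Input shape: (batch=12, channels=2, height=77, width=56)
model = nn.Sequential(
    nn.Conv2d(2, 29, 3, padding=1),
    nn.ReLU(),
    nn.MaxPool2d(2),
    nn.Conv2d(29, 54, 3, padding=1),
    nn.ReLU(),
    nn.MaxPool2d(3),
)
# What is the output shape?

Input shape: (12, 2, 77, 56)
  -> after first Conv2d: (12, 29, 77, 56)
  -> after first MaxPool2d: (12, 29, 38, 28)
  -> after second Conv2d: (12, 54, 38, 28)
Output shape: (12, 54, 12, 9)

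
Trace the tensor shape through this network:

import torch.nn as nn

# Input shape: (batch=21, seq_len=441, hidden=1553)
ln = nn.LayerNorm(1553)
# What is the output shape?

Input shape: (21, 441, 1553)
Output shape: (21, 441, 1553)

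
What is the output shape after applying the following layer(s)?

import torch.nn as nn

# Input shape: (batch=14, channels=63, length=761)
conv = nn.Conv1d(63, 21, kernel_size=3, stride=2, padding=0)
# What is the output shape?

Input shape: (14, 63, 761)
Output shape: (14, 21, 380)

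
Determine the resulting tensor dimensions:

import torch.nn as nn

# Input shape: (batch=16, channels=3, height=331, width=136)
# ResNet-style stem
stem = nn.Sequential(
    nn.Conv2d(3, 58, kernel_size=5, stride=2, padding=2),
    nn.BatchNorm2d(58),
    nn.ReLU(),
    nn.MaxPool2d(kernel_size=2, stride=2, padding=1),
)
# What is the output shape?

Input shape: (16, 3, 331, 136)
  -> after Conv2d 5x5 stride=2: (16, 58, 166, 68)
Output shape: (16, 58, 84, 35)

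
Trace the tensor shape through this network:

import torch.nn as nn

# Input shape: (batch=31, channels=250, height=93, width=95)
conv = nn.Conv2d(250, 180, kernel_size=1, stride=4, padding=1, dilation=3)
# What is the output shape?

Input shape: (31, 250, 93, 95)
Output shape: (31, 180, 24, 25)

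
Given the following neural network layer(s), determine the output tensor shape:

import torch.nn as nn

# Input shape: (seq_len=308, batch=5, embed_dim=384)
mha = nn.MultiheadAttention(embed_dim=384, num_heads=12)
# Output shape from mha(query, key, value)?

Input shape: (308, 5, 384)
Output shape: (308, 5, 384)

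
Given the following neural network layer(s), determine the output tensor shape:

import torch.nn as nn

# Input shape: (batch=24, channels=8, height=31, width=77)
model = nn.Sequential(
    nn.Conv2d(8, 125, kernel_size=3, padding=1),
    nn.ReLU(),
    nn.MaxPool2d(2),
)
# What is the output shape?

Input shape: (24, 8, 31, 77)
  -> after Conv2d: (24, 125, 31, 77)
  -> after ReLU: (24, 125, 31, 77)
Output shape: (24, 125, 15, 38)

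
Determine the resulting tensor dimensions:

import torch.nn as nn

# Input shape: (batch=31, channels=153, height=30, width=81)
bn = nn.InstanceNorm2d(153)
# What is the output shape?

Input shape: (31, 153, 30, 81)
Output shape: (31, 153, 30, 81)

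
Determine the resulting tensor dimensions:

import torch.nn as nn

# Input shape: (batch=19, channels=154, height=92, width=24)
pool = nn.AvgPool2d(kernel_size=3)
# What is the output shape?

Input shape: (19, 154, 92, 24)
Output shape: (19, 154, 30, 8)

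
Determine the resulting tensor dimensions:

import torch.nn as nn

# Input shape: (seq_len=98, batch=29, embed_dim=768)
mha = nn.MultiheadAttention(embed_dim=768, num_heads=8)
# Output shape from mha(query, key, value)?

Input shape: (98, 29, 768)
Output shape: (98, 29, 768)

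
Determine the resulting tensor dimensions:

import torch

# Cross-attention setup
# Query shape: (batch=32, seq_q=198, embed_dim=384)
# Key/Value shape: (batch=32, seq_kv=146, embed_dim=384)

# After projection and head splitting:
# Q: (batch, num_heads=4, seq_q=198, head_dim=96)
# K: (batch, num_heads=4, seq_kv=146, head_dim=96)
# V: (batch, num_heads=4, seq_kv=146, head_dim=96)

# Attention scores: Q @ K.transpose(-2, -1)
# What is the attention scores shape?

Input shape: (32, 198, 384)
Output shape: (32, 4, 198, 146)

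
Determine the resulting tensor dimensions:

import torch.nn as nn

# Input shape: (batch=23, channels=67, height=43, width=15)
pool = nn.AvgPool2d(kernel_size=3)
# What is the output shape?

Input shape: (23, 67, 43, 15)
Output shape: (23, 67, 14, 5)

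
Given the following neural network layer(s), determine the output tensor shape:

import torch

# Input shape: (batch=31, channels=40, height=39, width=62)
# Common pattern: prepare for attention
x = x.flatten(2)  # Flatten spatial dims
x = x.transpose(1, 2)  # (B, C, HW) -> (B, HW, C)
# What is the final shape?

Input shape: (31, 40, 39, 62)
  -> after flatten(2): (31, 40, 2418)
Output shape: (31, 2418, 40)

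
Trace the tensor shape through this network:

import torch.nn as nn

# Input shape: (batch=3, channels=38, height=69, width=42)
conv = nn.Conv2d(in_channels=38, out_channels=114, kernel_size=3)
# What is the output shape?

Input shape: (3, 38, 69, 42)
Output shape: (3, 114, 67, 40)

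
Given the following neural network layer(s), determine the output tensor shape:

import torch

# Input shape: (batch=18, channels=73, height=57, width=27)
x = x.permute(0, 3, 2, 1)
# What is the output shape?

Input shape: (18, 73, 57, 27)
Output shape: (18, 27, 57, 73)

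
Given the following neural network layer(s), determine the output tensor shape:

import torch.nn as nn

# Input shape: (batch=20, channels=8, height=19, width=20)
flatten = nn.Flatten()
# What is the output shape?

Input shape: (20, 8, 19, 20)
Output shape: (20, 3040)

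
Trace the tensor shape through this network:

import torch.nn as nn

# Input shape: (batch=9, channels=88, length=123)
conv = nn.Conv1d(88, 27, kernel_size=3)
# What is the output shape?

Input shape: (9, 88, 123)
Output shape: (9, 27, 121)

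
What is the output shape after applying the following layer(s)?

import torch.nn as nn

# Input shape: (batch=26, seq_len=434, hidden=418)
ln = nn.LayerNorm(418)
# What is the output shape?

Input shape: (26, 434, 418)
Output shape: (26, 434, 418)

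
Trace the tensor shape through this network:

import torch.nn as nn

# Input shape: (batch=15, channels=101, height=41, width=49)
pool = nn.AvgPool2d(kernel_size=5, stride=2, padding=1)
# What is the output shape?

Input shape: (15, 101, 41, 49)
Output shape: (15, 101, 20, 24)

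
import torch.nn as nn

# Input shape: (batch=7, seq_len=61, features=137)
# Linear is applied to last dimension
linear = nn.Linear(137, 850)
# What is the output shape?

Input shape: (7, 61, 137)
Output shape: (7, 61, 850)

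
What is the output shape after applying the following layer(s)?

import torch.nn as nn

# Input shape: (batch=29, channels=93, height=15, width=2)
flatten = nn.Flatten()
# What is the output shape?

Input shape: (29, 93, 15, 2)
Output shape: (29, 2790)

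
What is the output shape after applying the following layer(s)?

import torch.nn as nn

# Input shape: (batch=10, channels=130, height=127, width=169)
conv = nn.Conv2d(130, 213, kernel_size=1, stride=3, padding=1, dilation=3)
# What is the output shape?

Input shape: (10, 130, 127, 169)
Output shape: (10, 213, 43, 57)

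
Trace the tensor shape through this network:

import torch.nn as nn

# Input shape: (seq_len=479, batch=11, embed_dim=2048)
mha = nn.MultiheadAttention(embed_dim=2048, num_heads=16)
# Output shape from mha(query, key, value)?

Input shape: (479, 11, 2048)
Output shape: (479, 11, 2048)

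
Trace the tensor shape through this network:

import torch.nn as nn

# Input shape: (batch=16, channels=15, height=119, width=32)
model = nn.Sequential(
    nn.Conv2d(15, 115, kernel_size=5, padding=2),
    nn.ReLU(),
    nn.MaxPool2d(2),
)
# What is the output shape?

Input shape: (16, 15, 119, 32)
  -> after Conv2d: (16, 115, 119, 32)
  -> after ReLU: (16, 115, 119, 32)
Output shape: (16, 115, 59, 16)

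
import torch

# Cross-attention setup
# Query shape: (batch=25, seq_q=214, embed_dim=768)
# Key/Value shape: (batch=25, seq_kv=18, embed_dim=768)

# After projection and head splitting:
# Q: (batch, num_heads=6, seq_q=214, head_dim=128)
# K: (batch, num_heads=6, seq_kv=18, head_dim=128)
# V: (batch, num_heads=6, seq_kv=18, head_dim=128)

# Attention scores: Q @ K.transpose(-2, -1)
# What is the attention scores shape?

Input shape: (25, 214, 768)
Output shape: (25, 6, 214, 18)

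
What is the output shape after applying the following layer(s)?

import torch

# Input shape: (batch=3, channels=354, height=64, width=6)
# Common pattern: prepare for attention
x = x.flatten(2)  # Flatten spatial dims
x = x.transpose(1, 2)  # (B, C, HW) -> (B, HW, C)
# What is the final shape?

Input shape: (3, 354, 64, 6)
  -> after flatten(2): (3, 354, 384)
Output shape: (3, 384, 354)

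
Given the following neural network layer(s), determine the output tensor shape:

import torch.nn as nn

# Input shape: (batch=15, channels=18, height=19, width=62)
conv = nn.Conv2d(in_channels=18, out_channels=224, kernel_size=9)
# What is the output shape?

Input shape: (15, 18, 19, 62)
Output shape: (15, 224, 11, 54)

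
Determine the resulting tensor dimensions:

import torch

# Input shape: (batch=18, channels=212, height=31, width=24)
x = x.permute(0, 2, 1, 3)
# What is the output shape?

Input shape: (18, 212, 31, 24)
Output shape: (18, 31, 212, 24)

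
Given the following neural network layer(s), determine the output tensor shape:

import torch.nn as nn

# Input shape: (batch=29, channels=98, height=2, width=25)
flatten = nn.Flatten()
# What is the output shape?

Input shape: (29, 98, 2, 25)
Output shape: (29, 4900)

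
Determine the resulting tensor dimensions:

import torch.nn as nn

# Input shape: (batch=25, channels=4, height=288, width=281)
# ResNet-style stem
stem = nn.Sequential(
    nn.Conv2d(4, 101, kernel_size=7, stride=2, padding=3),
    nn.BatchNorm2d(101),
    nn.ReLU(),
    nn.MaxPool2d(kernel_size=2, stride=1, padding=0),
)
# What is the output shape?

Input shape: (25, 4, 288, 281)
  -> after Conv2d 7x7 stride=2: (25, 101, 144, 141)
Output shape: (25, 101, 143, 140)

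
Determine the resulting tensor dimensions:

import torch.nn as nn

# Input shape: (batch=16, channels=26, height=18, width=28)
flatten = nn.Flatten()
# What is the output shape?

Input shape: (16, 26, 18, 28)
Output shape: (16, 13104)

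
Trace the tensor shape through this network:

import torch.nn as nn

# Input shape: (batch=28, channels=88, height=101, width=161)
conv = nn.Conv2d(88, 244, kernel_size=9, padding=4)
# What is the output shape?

Input shape: (28, 88, 101, 161)
Output shape: (28, 244, 101, 161)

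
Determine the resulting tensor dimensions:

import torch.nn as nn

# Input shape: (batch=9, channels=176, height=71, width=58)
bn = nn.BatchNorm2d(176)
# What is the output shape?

Input shape: (9, 176, 71, 58)
Output shape: (9, 176, 71, 58)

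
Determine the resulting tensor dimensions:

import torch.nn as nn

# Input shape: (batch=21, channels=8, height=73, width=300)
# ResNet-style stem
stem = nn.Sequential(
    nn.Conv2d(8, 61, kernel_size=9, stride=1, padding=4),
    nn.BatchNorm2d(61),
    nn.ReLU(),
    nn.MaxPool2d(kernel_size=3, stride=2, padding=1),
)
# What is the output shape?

Input shape: (21, 8, 73, 300)
  -> after Conv2d 9x9 stride=1: (21, 61, 73, 300)
Output shape: (21, 61, 37, 150)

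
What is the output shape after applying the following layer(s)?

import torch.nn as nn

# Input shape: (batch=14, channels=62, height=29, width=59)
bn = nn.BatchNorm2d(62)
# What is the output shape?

Input shape: (14, 62, 29, 59)
Output shape: (14, 62, 29, 59)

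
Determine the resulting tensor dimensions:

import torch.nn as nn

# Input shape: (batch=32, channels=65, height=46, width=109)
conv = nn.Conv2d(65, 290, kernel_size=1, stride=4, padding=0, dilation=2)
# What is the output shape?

Input shape: (32, 65, 46, 109)
Output shape: (32, 290, 12, 28)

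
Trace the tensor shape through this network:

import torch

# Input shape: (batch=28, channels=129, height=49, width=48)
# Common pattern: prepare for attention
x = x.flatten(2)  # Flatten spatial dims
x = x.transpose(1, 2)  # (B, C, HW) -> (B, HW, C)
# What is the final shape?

Input shape: (28, 129, 49, 48)
  -> after flatten(2): (28, 129, 2352)
Output shape: (28, 2352, 129)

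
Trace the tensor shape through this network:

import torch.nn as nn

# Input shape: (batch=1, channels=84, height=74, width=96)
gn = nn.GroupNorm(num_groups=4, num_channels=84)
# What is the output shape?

Input shape: (1, 84, 74, 96)
Output shape: (1, 84, 74, 96)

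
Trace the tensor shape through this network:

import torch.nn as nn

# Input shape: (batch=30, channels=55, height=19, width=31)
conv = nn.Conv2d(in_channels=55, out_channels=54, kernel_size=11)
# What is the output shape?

Input shape: (30, 55, 19, 31)
Output shape: (30, 54, 9, 21)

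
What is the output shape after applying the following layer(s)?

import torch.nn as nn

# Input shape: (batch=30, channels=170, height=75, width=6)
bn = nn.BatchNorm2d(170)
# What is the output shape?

Input shape: (30, 170, 75, 6)
Output shape: (30, 170, 75, 6)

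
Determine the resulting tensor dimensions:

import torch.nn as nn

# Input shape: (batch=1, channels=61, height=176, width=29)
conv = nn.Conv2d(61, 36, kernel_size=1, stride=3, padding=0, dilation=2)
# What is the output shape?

Input shape: (1, 61, 176, 29)
Output shape: (1, 36, 59, 10)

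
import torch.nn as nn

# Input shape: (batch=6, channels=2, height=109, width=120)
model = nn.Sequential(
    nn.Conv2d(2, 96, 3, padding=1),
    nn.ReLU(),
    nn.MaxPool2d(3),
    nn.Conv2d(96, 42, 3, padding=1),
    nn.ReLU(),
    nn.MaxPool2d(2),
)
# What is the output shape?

Input shape: (6, 2, 109, 120)
  -> after first Conv2d: (6, 96, 109, 120)
  -> after first MaxPool2d: (6, 96, 36, 40)
  -> after second Conv2d: (6, 42, 36, 40)
Output shape: (6, 42, 18, 20)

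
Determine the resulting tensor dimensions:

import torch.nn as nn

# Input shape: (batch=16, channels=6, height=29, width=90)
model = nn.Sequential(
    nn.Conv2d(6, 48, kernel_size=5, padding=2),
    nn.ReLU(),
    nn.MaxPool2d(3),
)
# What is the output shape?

Input shape: (16, 6, 29, 90)
  -> after Conv2d: (16, 48, 29, 90)
  -> after ReLU: (16, 48, 29, 90)
Output shape: (16, 48, 9, 30)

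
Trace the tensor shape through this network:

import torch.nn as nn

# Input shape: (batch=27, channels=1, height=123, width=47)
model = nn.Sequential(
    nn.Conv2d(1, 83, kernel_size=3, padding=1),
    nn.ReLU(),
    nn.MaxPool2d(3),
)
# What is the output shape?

Input shape: (27, 1, 123, 47)
  -> after Conv2d: (27, 83, 123, 47)
  -> after ReLU: (27, 83, 123, 47)
Output shape: (27, 83, 41, 15)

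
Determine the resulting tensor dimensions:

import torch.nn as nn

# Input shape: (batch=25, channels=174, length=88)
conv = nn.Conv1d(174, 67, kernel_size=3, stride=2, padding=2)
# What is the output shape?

Input shape: (25, 174, 88)
Output shape: (25, 67, 45)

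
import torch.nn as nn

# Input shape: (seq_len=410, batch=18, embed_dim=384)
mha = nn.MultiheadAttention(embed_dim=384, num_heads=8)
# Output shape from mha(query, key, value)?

Input shape: (410, 18, 384)
Output shape: (410, 18, 384)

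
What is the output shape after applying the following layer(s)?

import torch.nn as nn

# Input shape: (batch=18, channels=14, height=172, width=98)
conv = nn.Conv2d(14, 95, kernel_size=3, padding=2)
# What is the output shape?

Input shape: (18, 14, 172, 98)
Output shape: (18, 95, 174, 100)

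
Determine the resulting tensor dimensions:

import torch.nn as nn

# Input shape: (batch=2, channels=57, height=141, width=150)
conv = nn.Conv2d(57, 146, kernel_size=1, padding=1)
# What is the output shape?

Input shape: (2, 57, 141, 150)
Output shape: (2, 146, 143, 152)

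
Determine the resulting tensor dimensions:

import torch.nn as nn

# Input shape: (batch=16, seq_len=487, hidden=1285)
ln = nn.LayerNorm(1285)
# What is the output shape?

Input shape: (16, 487, 1285)
Output shape: (16, 487, 1285)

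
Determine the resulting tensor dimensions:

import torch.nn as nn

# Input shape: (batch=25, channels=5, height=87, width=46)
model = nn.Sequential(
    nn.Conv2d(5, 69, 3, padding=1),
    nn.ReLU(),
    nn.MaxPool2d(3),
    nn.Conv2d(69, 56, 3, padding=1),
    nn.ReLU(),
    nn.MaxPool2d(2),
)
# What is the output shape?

Input shape: (25, 5, 87, 46)
  -> after first Conv2d: (25, 69, 87, 46)
  -> after first MaxPool2d: (25, 69, 29, 15)
  -> after second Conv2d: (25, 56, 29, 15)
Output shape: (25, 56, 14, 7)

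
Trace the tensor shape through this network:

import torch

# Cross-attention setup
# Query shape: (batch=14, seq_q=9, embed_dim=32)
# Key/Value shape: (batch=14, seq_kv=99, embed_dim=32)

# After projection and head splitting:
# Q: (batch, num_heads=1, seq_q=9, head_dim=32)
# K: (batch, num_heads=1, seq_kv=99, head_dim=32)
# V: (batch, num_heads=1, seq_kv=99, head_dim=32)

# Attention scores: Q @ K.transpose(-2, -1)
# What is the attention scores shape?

Input shape: (14, 9, 32)
Output shape: (14, 1, 9, 99)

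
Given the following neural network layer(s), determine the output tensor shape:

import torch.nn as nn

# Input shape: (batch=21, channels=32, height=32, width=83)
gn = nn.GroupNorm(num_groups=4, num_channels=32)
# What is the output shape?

Input shape: (21, 32, 32, 83)
Output shape: (21, 32, 32, 83)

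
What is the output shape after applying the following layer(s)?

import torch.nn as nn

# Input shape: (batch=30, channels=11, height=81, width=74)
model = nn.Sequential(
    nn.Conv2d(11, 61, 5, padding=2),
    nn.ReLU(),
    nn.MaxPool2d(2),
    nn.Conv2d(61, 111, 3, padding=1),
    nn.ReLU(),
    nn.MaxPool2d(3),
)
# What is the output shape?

Input shape: (30, 11, 81, 74)
  -> after first Conv2d: (30, 61, 81, 74)
  -> after first MaxPool2d: (30, 61, 40, 37)
  -> after second Conv2d: (30, 111, 40, 37)
Output shape: (30, 111, 13, 12)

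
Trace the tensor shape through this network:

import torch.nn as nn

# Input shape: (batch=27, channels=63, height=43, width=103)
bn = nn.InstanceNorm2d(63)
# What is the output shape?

Input shape: (27, 63, 43, 103)
Output shape: (27, 63, 43, 103)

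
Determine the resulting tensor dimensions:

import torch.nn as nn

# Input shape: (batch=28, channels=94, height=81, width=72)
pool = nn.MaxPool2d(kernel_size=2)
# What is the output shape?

Input shape: (28, 94, 81, 72)
Output shape: (28, 94, 40, 36)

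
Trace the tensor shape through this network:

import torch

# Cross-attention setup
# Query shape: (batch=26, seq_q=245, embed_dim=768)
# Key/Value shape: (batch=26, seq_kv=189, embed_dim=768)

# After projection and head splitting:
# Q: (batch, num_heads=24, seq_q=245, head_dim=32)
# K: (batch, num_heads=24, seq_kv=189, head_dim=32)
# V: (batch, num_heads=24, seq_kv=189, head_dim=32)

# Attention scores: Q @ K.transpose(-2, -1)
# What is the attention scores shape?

Input shape: (26, 245, 768)
Output shape: (26, 24, 245, 189)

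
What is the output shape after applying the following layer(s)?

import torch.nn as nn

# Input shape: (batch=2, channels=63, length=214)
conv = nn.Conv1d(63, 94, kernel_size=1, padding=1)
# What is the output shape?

Input shape: (2, 63, 214)
Output shape: (2, 94, 216)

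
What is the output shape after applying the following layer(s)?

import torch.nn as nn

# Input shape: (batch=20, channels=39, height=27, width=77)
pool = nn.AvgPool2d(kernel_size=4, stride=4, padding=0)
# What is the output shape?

Input shape: (20, 39, 27, 77)
Output shape: (20, 39, 6, 19)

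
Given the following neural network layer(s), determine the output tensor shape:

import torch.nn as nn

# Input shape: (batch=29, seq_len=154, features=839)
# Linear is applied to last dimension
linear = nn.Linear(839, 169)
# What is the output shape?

Input shape: (29, 154, 839)
Output shape: (29, 154, 169)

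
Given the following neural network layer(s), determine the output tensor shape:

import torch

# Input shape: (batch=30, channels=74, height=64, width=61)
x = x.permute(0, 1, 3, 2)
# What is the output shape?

Input shape: (30, 74, 64, 61)
Output shape: (30, 74, 61, 64)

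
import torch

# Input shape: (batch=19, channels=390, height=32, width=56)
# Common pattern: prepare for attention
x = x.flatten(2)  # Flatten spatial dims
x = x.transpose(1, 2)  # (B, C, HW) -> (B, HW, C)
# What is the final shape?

Input shape: (19, 390, 32, 56)
  -> after flatten(2): (19, 390, 1792)
Output shape: (19, 1792, 390)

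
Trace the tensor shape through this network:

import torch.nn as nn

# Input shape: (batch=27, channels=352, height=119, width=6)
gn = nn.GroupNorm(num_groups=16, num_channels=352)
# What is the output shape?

Input shape: (27, 352, 119, 6)
Output shape: (27, 352, 119, 6)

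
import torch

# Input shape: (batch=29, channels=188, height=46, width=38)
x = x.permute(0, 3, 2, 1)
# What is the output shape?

Input shape: (29, 188, 46, 38)
Output shape: (29, 38, 46, 188)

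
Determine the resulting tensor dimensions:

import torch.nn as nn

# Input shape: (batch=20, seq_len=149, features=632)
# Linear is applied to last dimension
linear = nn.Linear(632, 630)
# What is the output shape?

Input shape: (20, 149, 632)
Output shape: (20, 149, 630)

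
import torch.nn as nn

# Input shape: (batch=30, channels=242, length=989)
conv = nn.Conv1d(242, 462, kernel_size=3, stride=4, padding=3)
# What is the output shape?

Input shape: (30, 242, 989)
Output shape: (30, 462, 249)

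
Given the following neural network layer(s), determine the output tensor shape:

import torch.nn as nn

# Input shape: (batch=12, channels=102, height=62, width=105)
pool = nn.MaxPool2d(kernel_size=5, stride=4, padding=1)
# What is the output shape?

Input shape: (12, 102, 62, 105)
Output shape: (12, 102, 15, 26)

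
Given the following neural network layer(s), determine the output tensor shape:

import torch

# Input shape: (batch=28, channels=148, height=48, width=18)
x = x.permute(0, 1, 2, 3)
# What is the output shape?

Input shape: (28, 148, 48, 18)
Output shape: (28, 148, 48, 18)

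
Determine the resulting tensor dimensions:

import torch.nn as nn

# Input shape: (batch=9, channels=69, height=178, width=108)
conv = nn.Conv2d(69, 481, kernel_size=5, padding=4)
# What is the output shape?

Input shape: (9, 69, 178, 108)
Output shape: (9, 481, 182, 112)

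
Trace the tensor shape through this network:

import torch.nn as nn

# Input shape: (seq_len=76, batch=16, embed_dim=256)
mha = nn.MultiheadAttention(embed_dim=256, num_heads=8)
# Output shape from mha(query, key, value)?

Input shape: (76, 16, 256)
Output shape: (76, 16, 256)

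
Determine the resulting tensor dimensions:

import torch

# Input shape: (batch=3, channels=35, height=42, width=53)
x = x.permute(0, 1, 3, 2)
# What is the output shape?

Input shape: (3, 35, 42, 53)
Output shape: (3, 35, 53, 42)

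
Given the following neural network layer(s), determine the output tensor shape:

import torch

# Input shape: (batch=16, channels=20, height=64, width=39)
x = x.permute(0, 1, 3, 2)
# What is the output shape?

Input shape: (16, 20, 64, 39)
Output shape: (16, 20, 39, 64)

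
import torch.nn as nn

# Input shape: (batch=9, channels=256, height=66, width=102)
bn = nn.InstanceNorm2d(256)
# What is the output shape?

Input shape: (9, 256, 66, 102)
Output shape: (9, 256, 66, 102)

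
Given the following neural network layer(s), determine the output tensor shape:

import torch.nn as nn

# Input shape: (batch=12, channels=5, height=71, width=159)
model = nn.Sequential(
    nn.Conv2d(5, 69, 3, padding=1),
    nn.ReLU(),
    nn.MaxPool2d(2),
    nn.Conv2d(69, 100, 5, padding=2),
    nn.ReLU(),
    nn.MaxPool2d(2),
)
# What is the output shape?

Input shape: (12, 5, 71, 159)
  -> after first Conv2d: (12, 69, 71, 159)
  -> after first MaxPool2d: (12, 69, 35, 79)
  -> after second Conv2d: (12, 100, 35, 79)
Output shape: (12, 100, 17, 39)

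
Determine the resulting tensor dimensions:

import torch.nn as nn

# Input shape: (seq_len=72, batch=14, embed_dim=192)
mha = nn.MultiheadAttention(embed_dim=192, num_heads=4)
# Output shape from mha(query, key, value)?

Input shape: (72, 14, 192)
Output shape: (72, 14, 192)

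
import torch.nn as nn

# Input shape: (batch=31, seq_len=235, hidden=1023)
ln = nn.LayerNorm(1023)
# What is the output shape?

Input shape: (31, 235, 1023)
Output shape: (31, 235, 1023)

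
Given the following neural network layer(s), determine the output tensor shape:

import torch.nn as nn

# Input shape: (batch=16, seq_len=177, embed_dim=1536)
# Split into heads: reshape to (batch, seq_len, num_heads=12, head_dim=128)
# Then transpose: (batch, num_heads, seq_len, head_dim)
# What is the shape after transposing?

Input shape: (16, 177, 1536)
  -> after reshape: (16, 177, 12, 128)
Output shape: (16, 12, 177, 128)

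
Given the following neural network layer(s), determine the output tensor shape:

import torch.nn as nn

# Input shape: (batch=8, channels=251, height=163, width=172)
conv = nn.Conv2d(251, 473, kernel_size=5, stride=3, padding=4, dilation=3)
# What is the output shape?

Input shape: (8, 251, 163, 172)
Output shape: (8, 473, 53, 56)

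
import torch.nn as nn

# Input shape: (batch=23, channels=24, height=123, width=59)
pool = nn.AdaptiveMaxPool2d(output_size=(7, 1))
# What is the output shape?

Input shape: (23, 24, 123, 59)
Output shape: (23, 24, 7, 1)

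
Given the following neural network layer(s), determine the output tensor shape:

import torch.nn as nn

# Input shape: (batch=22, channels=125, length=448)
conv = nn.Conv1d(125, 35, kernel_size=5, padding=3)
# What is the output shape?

Input shape: (22, 125, 448)
Output shape: (22, 35, 450)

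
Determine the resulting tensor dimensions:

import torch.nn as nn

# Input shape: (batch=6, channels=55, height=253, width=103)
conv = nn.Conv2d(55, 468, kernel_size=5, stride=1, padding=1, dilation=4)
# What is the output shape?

Input shape: (6, 55, 253, 103)
Output shape: (6, 468, 239, 89)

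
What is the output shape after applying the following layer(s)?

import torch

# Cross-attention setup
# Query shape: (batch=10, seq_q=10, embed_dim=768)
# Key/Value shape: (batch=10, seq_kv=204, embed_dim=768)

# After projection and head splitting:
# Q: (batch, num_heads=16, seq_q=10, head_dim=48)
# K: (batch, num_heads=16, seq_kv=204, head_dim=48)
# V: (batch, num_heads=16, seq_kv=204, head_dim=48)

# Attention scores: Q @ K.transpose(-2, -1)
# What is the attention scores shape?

Input shape: (10, 10, 768)
Output shape: (10, 16, 10, 204)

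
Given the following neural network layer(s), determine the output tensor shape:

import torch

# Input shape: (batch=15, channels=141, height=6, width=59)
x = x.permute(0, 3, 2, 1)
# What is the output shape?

Input shape: (15, 141, 6, 59)
Output shape: (15, 59, 6, 141)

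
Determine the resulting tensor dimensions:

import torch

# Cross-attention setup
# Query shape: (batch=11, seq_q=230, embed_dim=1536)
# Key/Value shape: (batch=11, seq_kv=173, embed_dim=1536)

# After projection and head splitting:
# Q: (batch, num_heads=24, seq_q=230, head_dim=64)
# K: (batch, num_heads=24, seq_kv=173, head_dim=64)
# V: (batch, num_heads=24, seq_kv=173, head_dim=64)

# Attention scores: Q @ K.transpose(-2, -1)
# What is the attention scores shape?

Input shape: (11, 230, 1536)
Output shape: (11, 24, 230, 173)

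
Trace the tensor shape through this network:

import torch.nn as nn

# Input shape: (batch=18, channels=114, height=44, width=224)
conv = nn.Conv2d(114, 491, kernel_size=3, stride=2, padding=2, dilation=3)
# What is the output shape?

Input shape: (18, 114, 44, 224)
Output shape: (18, 491, 21, 111)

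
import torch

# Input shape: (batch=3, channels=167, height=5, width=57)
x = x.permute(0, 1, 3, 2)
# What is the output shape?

Input shape: (3, 167, 5, 57)
Output shape: (3, 167, 57, 5)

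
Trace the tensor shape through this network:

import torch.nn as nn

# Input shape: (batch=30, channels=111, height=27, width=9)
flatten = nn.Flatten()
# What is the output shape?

Input shape: (30, 111, 27, 9)
Output shape: (30, 26973)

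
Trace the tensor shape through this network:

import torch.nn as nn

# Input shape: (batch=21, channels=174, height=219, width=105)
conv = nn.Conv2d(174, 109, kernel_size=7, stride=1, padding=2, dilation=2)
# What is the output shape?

Input shape: (21, 174, 219, 105)
Output shape: (21, 109, 211, 97)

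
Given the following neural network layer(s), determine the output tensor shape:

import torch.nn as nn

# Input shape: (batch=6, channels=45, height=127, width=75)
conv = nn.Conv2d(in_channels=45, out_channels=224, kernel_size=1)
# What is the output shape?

Input shape: (6, 45, 127, 75)
Output shape: (6, 224, 127, 75)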